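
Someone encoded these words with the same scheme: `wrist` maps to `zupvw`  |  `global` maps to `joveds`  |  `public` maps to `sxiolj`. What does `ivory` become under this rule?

lyvub

Shifts by position in wrist: pos 0: w→z (+3), pos 1: r→u (+3), pos 2: i→p (+7), pos 3: s→v (+3), pos 4: t→w (+3) — repeating every 3. The shifts repeat in a cycle of length 3: positions 0,1,… shift by +3, +3, +7, then the pattern repeats.
Applying it to ivory: i+3=l, v+3=y, o+7=v, r+3=u, y+3=b.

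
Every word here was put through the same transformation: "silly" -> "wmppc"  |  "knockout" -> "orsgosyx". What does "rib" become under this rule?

Compare letters: s→w is +4, i→m is +4, l→p is +4 — a constant shift. Every letter moves 4 places later in the alphabet, wrapping around z→a.
On rib: r+4=v, i+4=m, b+4=f.

vmf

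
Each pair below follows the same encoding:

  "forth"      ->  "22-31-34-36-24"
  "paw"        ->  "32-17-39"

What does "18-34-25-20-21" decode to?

bride

f is letter #6 and maps to 22: an offset of 16. Letters become their 1-based position plus 16 (so a→17, b→18, …).
Undoing it on 18-34-25-20-21: 18→(18−16)÷1=2=b, 34→(34−16)÷1=18=r, 25→(25−16)÷1=9=i, 20→(20−16)÷1=4=d, 21→(21−16)÷1=5=e.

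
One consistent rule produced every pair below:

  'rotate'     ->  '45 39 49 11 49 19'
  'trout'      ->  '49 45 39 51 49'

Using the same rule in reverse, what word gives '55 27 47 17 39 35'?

The formula is n = 2×(alphabet index, a=1) + 9.
Undoing it on 55 27 47 17 39 35: 55→(55−9)÷2=23=w, 27→(27−9)÷2=9=i, 47→(47−9)÷2=19=s, 17→(17−9)÷2=4=d, 39→(39−9)÷2=15=o, 35→(35−9)÷2=13=m.

wisdom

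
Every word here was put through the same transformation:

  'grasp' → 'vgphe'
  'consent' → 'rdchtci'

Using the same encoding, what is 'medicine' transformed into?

It's a constant shift of +15 (ROT15).
For medicine: m+15=b, e+15=t, d+15=s, i+15=x, c+15=r, i+15=x, n+15=c, e+15=t.

btsxrxct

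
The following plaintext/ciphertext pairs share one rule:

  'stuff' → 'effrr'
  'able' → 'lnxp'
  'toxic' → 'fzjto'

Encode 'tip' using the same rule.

ftb

Two shifts are in play — +11 for a/e/i/o/u, +12 for every other letter.
On tip: t(cons)+12=f, i(vowel)+11=t, p(cons)+12=b.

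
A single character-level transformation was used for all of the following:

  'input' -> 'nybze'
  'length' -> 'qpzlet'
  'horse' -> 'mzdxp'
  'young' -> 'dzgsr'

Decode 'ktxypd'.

Shifts by position in input: pos 0: i→n (+5), pos 1: n→y (+11), pos 2: p→b (+12), pos 3: u→z (+5), pos 4: t→e (+11) — repeating every 3. It's a Vigenère-style cipher with numeric key [5,11,12]: position i shifts by key[i mod 3].
Decoding ktxypd: k−5=f, t−11=i, x−12=l, y−5=t, p−11=e, d−12=r.

filter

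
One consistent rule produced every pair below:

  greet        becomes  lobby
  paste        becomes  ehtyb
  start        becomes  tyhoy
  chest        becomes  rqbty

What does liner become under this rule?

g(6)→l(11) and r(17)→o(14) fit y≡5x+7 (mod 26); the inverse of 5 mod 26 is 21. Each letter's alphabet position (a=0..z=25) is mapped through 5·x+7 mod 26 — an affine cipher.
For liner: l(11)→5·11+7≡10=k; i(8)→5·8+7≡21=v; n(13)→5·13+7≡20=u; e(4)→5·4+7≡1=b; r(17)→5·17+7≡14=o (all mod 26).

kvubo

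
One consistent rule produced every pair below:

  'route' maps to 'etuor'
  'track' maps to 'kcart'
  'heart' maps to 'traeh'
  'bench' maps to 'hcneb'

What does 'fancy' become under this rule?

The output letters match the input read backwards: route reversed is etuor. It's just the letters in reverse order.
On fancy: reverse → ycnaf.

ycnaf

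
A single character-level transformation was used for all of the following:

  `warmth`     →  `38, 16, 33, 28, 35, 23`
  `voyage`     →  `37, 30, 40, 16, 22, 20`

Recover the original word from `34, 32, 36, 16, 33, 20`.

square

w is letter #23 and maps to 38: an offset of 15. Each letter is replaced by its alphabet position (a=1..z=26) + 15.
Reversing it on 34, 32, 36, 16, 33, 20: 34→(34−15)÷1=19=s, 32→(32−15)÷1=17=q, 36→(36−15)÷1=21=u, 16→(16−15)÷1=1=a, 33→(33−15)÷1=18=r, 20→(20−15)÷1=5=e.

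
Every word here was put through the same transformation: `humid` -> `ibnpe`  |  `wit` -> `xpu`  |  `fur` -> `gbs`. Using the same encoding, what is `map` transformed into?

nhq

The shift depends on letter class: consonant h→i is +1, but vowel u→b is +7. The rule splits by letter class: vowels +7, consonants +1.
On map: m(cons)+1=n, a(vowel)+7=h, p(cons)+1=q.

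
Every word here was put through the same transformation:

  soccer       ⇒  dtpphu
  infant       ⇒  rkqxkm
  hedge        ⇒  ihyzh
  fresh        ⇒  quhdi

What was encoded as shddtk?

Each letter's alphabet position (a=0..z=25) is mapped through 9·x+23 mod 26 — an affine cipher.
Decoding shddtk: s(18)→3·(18−23)≡11=l; h(7)→3·(7−23)≡4=e; d(3)→3·(3−23)≡18=s; d(3)→3·(3−23)≡18=s; t(19)→3·(19−23)≡14=o; k(10)→3·(10−23)≡13=n (all mod 26).

lesson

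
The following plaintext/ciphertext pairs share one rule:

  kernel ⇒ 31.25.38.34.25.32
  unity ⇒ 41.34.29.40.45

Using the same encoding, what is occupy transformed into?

35.23.23.41.36.45

k is letter #11 and maps to 31: an offset of 20. Letters become their 1-based position plus 20 (so a→21, b→22, …).
For occupy: o=15→35, c=3→23, c=3→23, u=21→41, p=16→36, y=25→45.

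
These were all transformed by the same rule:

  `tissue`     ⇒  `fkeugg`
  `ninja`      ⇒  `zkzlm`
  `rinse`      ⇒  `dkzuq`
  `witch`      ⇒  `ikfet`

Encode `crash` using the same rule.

otmut

Shifts by position in tissue: pos 0: t→f (+12), pos 1: i→k (+2), pos 2: s→e (+12), pos 3: s→u (+2) — repeating every 2. It's a Vigenère-style cipher with numeric key [12,2]: position i shifts by key[i mod 2].
On crash: c+12=o, r+2=t, a+12=m, s+2=u, h+12=t.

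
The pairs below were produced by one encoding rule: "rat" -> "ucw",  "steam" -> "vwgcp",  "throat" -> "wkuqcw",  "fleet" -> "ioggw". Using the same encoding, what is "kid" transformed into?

nkg

Vowels shift forward by 2 and consonants shift forward by 3.
For kid: k(cons)+3=n, i(vowel)+2=k, d(cons)+3=g.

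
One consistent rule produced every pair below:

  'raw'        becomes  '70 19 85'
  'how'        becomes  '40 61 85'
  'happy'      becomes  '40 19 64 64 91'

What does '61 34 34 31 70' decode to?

offer

r(#18)→70 and a(#1)→19: differences scale by 3, so n = 3·pos + 16. The formula is n = 3×(alphabet index, a=1) + 16.
Decoding 61 34 34 31 70: 61→(61−16)÷3=15=o, 34→(34−16)÷3=6=f, 34→(34−16)÷3=6=f, 31→(31−16)÷3=5=e, 70→(70−16)÷3=18=r.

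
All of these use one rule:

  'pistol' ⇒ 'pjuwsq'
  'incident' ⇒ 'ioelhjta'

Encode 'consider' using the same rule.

In pistol: p→p is +0, i→j is +1, s→u is +2, t→w is +3 — the shift increases by 1 each position. The shift increases by 1 at each position, starting from +0: 0, 1, 2, ….
For consider: c+0=c, o+1=p, n+2=p, s+3=v, i+4=m, d+5=i, e+6=k, r+7=y.

cppvmiky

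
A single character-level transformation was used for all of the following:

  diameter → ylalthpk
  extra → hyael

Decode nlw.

The output letters match the input read backwards, each shifted +7: diameter reversed is retemaid. Two steps: reverse the string, then apply a Caesar shift of +7.
Reversing it on nlw: shift back: n−7=g, l−7=e, w−7=p → gep; then reverse → peg.

peg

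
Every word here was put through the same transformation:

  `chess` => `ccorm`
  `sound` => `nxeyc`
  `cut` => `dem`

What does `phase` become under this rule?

The word is reversed, then every letter is shifted forward by 10.
On phase: reverse → esahp; then shift: e+10=o, s+10=c, a+10=k, h+10=r, p+10=z.

ockrz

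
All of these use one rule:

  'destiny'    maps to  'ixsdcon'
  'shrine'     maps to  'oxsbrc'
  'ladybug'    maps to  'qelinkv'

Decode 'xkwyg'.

The output letters match the input read backwards, each shifted +10: destiny reversed is ynitsed. The word is reversed, then every letter is shifted forward by 10.
Decoding xkwyg: shift back: x−10=n, k−10=a, w−10=m, y−10=o, g−10=w → namow; then reverse → woman.

woman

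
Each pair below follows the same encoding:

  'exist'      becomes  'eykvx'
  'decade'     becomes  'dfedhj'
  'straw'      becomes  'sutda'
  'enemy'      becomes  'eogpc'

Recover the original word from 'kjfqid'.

In exist: e→e is +0, x→y is +1, i→k is +2, s→v is +3 — the shift increases by 1 each position. The shift increases by 1 at each position, starting from +0: 0, 1, 2, ….
Reversing it on kjfqid: k−0=k, j−1=i, f−2=d, q−3=n, i−4=e, d−5=y.

kidney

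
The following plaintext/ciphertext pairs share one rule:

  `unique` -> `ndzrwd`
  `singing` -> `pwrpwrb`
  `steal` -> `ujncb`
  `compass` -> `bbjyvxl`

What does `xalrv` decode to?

micro

The output letters match the input read backwards, each shifted +9: unique reversed is euqinu. Two steps: reverse the string, then apply a Caesar shift of +9.
Decoding xalrv: shift back: x−9=o, a−9=r, l−9=c, r−9=i, v−9=m → orcim; then reverse → micro.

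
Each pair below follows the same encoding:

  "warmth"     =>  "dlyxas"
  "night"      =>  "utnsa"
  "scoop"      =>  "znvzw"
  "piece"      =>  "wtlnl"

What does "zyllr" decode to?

Shifts by position in warmth: pos 0: w→d (+7), pos 1: a→l (+11), pos 2: r→y (+7), pos 3: m→x (+11) — repeating every 2. It's a Vigenère-style cipher with numeric key [7,11]: position i shifts by key[i mod 2].
Reversing it on zyllr: z−7=s, y−11=n, l−7=e, l−11=a, r−7=k.

sneak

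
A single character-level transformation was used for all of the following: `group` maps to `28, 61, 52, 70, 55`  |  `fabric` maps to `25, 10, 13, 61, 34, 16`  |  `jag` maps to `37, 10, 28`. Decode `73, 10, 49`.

van

g(#7)→28 and r(#18)→61: differences scale by 3, so n = 3·pos + 7. The formula is n = 3×(alphabet index, a=1) + 7.
Undoing it on 73, 10, 49: 73→(73−7)÷3=22=v, 10→(10−7)÷3=1=a, 49→(49−7)÷3=14=n.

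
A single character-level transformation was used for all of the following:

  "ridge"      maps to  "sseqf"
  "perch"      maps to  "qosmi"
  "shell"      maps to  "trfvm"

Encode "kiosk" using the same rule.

lspcl

A repeating key of period 2 is used — shifts +1, +10 over and over.
For kiosk: k+1=l, i+10=s, o+1=p, s+10=c, k+1=l.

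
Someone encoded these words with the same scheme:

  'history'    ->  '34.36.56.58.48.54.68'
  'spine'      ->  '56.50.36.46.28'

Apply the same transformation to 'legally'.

42.28.32.20.42.42.68

h(#8)→34 and i(#9)→36: differences scale by 2, so n = 2·pos + 18. The formula is n = 2×(alphabet index, a=1) + 18.
Applying it to legally: l=12→42, e=5→28, g=7→32, a=1→20, l=12→42, l=12→42, y=25→68.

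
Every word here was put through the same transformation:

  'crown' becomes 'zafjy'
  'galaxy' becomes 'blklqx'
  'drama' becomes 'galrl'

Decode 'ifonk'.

hotel

This is an affine cipher: with a=0,…,z=25, each position x becomes (7x+11) mod 26.
Decoding ifonk: i(8)→15·(8−11)≡7=h; f(5)→15·(5−11)≡14=o; o(14)→15·(14−11)≡19=t; n(13)→15·(13−11)≡4=e; k(10)→15·(10−11)≡11=l (all mod 26).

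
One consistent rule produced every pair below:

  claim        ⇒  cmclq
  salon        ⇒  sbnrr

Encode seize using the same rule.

In claim: c→c is +0, l→m is +1, a→c is +2, i→l is +3 — the shift increases by 1 each position. The shift increases by 1 at each position, starting from +0: 0, 1, 2, ….
On seize: s+0=s, e+1=f, i+2=k, z+3=c, e+4=i.

sfkci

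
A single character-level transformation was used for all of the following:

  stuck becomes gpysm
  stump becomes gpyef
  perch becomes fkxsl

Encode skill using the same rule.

gmuvv

This is an affine cipher: with a=0,…,z=25, each position x becomes (9x+0) mod 26.
On skill: s(18)→9·18+0≡6=g; k(10)→9·10+0≡12=m; i(8)→9·8+0≡20=u; l(11)→9·11+0≡21=v; l(11)→9·11+0≡21=v (all mod 26).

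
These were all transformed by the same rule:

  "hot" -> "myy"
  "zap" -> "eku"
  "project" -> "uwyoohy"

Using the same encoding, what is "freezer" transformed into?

The shift depends on letter class: consonant h→m is +5, but vowel o→y is +10. The rule splits by letter class: vowels +10, consonants +5.
For freezer: f(cons)+5=k, r(cons)+5=w, e(vowel)+10=o, e(vowel)+10=o, z(cons)+5=e, e(vowel)+10=o, r(cons)+5=w.

kwooeow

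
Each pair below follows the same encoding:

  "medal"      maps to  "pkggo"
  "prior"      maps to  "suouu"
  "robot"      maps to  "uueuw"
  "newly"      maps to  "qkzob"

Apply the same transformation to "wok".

zun

The shift depends on letter class: consonant m→p is +3, but vowel e→k is +6. Two shifts are in play — +6 for a/e/i/o/u, +3 for every other letter.
For wok: w(cons)+3=z, o(vowel)+6=u, k(cons)+3=n.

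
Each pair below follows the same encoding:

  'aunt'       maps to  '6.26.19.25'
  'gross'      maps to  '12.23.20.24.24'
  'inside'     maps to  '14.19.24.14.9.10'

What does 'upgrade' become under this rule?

a is letter #1 and maps to 6: an offset of 5. Each letter is replaced by its alphabet position (a=1..z=26) + 5.
For upgrade: u=21→26, p=16→21, g=7→12, r=18→23, a=1→6, d=4→9, e=5→10.

26.21.12.23.6.9.10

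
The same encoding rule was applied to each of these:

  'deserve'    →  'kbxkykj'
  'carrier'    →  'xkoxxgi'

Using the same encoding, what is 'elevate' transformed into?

The word is reversed, then every letter is shifted forward by 6.
On elevate: reverse → etavele; then shift: e+6=k, t+6=z, a+6=g, v+6=b, e+6=k, l+6=r, e+6=k.

kzgbkrk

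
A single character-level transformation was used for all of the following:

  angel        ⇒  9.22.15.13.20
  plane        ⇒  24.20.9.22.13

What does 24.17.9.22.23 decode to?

a is letter #1 and maps to 9: an offset of 8. Letters become their 1-based position plus 8 (so a→9, b→10, …).
Reversing it on 24.17.9.22.23: 24→(24−8)÷1=16=p, 17→(17−8)÷1=9=i, 9→(9−8)÷1=1=a, 22→(22−8)÷1=14=n, 23→(23−8)÷1=15=o.

piano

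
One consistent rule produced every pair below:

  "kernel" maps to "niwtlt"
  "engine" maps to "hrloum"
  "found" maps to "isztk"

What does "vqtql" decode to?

The shift increases by 1 at each position, starting from +3: 3, 4, 5, ….
Reversing it on vqtql: v−3=s, q−4=m, t−5=o, q−6=k, l−7=e.

smoke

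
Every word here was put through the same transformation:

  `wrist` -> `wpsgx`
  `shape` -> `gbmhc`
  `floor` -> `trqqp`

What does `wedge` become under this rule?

w(22)→w(22) and r(17)→p(15) fit y≡17x+12 (mod 26); the inverse of 17 mod 26 is 23. Each letter's alphabet position (a=0..z=25) is mapped through 17·x+12 mod 26 — an affine cipher.
On wedge: w(22)→17·22+12≡22=w; e(4)→17·4+12≡2=c; d(3)→17·3+12≡11=l; g(6)→17·6+12≡10=k; e(4)→17·4+12≡2=c (all mod 26).

wclkc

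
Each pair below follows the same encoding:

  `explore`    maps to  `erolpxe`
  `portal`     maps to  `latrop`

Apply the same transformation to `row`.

wor

The output letters match the input read backwards: explore reversed is erolpxe. The word is simply reversed.
For row: reverse → wor.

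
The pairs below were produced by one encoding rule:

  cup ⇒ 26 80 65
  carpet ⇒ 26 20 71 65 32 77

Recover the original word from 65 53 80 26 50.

pluck

c(#3)→26 and u(#21)→80: differences scale by 3, so n = 3·pos + 17. With a=1..z=26, the number is 3·pos + 17.
Undoing it on 65 53 80 26 50: 65→(65−17)÷3=16=p, 53→(53−17)÷3=12=l, 80→(80−17)÷3=21=u, 26→(26−17)÷3=3=c, 50→(50−17)÷3=11=k.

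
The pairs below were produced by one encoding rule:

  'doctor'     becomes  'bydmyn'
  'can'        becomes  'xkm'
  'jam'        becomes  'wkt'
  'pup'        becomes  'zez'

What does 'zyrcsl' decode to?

bishop

The output letters match the input read backwards, each shifted +10: doctor reversed is rotcod. Read the word backwards and shift each letter +10.
Decoding zyrcsl: shift back: z−10=p, y−10=o, r−10=h, c−10=s, s−10=i, l−10=b → pohsib; then reverse → bishop.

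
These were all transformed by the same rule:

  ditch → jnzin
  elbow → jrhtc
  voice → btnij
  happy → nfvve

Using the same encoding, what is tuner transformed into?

Vowels shift forward by 5 and consonants shift forward by 6.
Applying it to tuner: t(cons)+6=z, u(vowel)+5=z, n(cons)+6=t, e(vowel)+5=j, r(cons)+6=x.

zztjx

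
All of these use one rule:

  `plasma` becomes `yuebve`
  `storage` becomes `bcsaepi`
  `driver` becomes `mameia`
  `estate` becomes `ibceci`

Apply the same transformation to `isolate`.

mbsueci

Vowels shift forward by 4 and consonants shift forward by 9.
On isolate: i(vowel)+4=m, s(cons)+9=b, o(vowel)+4=s, l(cons)+9=u, a(vowel)+4=e, t(cons)+9=c, e(vowel)+4=i.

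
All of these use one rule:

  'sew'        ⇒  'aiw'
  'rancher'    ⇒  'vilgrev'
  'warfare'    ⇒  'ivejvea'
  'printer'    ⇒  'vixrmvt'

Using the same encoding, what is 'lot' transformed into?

The output letters match the input read backwards, each shifted +4: sew reversed is wes. Two steps: reverse the string, then apply a Caesar shift of +4.
On lot: reverse → tol; then shift: t+4=x, o+4=s, l+4=p.

xsp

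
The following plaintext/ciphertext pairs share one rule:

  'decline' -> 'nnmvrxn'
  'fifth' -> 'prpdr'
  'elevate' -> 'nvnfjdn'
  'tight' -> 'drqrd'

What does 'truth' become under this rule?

dbddr

Vowels shift forward by 9 and consonants shift forward by 10.
On truth: t(cons)+10=d, r(cons)+10=b, u(vowel)+9=d, t(cons)+10=d, h(cons)+10=r.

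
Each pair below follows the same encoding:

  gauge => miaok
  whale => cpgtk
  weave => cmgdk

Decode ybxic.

straw

Shifts by position in gauge: pos 0: g→m (+6), pos 1: a→i (+8), pos 2: u→a (+6), pos 3: g→o (+8) — repeating every 2. It's a Vigenère-style cipher with numeric key [6,8]: position i shifts by key[i mod 2].
Reversing it on ybxic: y−6=s, b−8=t, x−6=r, i−8=a, c−6=w.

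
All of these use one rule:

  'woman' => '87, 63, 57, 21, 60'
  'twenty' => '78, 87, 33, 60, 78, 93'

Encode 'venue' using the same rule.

84, 33, 60, 81, 33

With a=1..z=26, the number is 3·pos + 18.
On venue: v=22→84, e=5→33, n=14→60, u=21→81, e=5→33.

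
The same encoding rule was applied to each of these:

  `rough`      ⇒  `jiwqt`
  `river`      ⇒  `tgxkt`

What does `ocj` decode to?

ham

Read the word backwards and shift each letter +2.
Undoing it on ocj: shift back: o−2=m, c−2=a, j−2=h → mah; then reverse → ham.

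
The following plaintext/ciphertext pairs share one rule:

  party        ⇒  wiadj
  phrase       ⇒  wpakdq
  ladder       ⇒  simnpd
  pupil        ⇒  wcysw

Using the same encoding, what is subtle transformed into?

zckdwq

In party: p→w is +7, a→i is +8, r→a is +9, t→d is +10 — the shift increases by 1 each position. Each letter shifts forward by (position + 7), i.e. 7, 8, 9, … — the shift grows by one for each successive letter.
On subtle: s+7=z, u+8=c, b+9=k, t+10=d, l+11=w, e+12=q.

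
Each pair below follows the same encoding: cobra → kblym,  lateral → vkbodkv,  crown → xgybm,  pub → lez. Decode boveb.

ruler

Read the word backwards and shift each letter +10.
Decoding boveb: shift back: b−10=r, o−10=e, v−10=l, e−10=u, b−10=r → relur; then reverse → ruler.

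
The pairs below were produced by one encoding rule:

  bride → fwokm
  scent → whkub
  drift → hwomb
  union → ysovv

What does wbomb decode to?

In bride: b→f is +4, r→w is +5, i→o is +6, d→k is +7 — the shift increases by 1 each position. The shift increases by 1 at each position, starting from +4: 4, 5, 6, ….
Reversing it on wbomb: w−4=s, b−5=w, o−6=i, m−7=f, b−8=t.

swift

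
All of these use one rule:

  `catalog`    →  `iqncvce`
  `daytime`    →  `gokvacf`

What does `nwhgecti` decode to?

The output letters match the input read backwards, each shifted +2: catalog reversed is golatac. Two steps: reverse the string, then apply a Caesar shift of +2.
Undoing it on nwhgecti: shift back: n−2=l, w−2=u, h−2=f, g−2=e, e−2=c, c−2=a, t−2=r, i−2=g → lufecarg; then reverse → graceful.

graceful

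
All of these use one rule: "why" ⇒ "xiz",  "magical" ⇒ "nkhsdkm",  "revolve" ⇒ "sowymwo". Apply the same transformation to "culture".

The shift depends on letter class: consonant w→x is +1, but vowel a→k is +10. Vowels shift forward by 10 and consonants shift forward by 1.
For culture: c(cons)+1=d, u(vowel)+10=e, l(cons)+1=m, t(cons)+1=u, u(vowel)+10=e, r(cons)+1=s, e(vowel)+10=o.

demueso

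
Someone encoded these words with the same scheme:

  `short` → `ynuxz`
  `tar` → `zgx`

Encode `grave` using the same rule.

mxgbk

Compare letters: s→y is +6, h→n is +6, o→u is +6 — a constant shift. Every letter moves 6 places later in the alphabet, wrapping around z→a.
Applying it to grave: g+6=m, r+6=x, a+6=g, v+6=b, e+6=k.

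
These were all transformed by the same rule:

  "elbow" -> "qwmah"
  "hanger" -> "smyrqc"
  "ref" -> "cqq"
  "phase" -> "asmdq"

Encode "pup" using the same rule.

The shift depends on letter class: consonant l→w is +11, but vowel e→q is +12. Two shifts are in play — +12 for a/e/i/o/u, +11 for every other letter.
For pup: p(cons)+11=a, u(vowel)+12=g, p(cons)+11=a.

aga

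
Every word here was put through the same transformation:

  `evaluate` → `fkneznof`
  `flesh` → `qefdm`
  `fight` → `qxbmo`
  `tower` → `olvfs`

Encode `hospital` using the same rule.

mldwxone

e(4)→f(5) and v(21)→k(10) fit y≡11x+13 (mod 26); the inverse of 11 mod 26 is 19. This is an affine cipher: with a=0,…,z=25, each position x becomes (11x+13) mod 26.
Applying it to hospital: h(7)→11·7+13≡12=m; o(14)→11·14+13≡11=l; s(18)→11·18+13≡3=d; p(15)→11·15+13≡22=w; i(8)→11·8+13≡23=x; t(19)→11·19+13≡14=o; a(0)→11·0+13≡13=n; l(11)→11·11+13≡4=e (all mod 26).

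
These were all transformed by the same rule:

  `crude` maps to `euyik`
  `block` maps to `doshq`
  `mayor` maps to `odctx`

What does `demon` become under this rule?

In crude: c→e is +2, r→u is +3, u→y is +4, d→i is +5 — the shift increases by 1 each position. Each letter shifts forward by (position + 2), i.e. 2, 3, 4, … — the shift grows by one for each successive letter.
Applying it to demon: d+2=f, e+3=h, m+4=q, o+5=t, n+6=t.

fhqtt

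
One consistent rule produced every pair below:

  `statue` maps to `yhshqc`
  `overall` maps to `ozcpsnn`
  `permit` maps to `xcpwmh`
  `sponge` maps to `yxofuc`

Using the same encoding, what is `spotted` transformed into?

yxohhct

Each letter's alphabet position (a=0..z=25) is mapped through 9·x+18 mod 26 — an affine cipher.
For spotted: s(18)→9·18+18≡24=y; p(15)→9·15+18≡23=x; o(14)→9·14+18≡14=o; t(19)→9·19+18≡7=h; t(19)→9·19+18≡7=h; e(4)→9·4+18≡2=c; d(3)→9·3+18≡19=t (all mod 26).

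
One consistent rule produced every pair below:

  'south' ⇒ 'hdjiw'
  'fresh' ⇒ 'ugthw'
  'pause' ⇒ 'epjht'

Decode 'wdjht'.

Compare letters: s→h is +15, o→d is +15, u→j is +15 — a constant shift. Every letter moves 15 places later in the alphabet, wrapping around z→a.
Decoding wdjht: w−15=h, d−15=o, j−15=u, h−15=s, t−15=e.

house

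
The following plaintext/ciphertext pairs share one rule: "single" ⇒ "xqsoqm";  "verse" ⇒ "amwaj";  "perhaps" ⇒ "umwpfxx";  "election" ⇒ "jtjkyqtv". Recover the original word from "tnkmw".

offer

Shifts by position in single: pos 0: s→x (+5), pos 1: i→q (+8), pos 2: n→s (+5), pos 3: g→o (+8) — repeating every 2. The shifts repeat in a cycle of length 2: positions 0,1,… shift by +5, +8, then the pattern repeats.
Reversing it on tnkmw: t−5=o, n−8=f, k−5=f, m−8=e, w−5=r.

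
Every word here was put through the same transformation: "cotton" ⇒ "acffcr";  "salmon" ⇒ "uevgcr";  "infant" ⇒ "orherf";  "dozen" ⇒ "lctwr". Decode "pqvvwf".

bullet

c(2)→a(0) and o(14)→c(2) fit y≡11x+4 (mod 26); the inverse of 11 mod 26 is 19. This is an affine cipher: with a=0,…,z=25, each position x becomes (11x+4) mod 26.
Reversing it on pqvvwf: p(15)→19·(15−4)≡1=b; q(16)→19·(16−4)≡20=u; v(21)→19·(21−4)≡11=l; v(21)→19·(21−4)≡11=l; w(22)→19·(22−4)≡4=e; f(5)→19·(5−4)≡19=t (all mod 26).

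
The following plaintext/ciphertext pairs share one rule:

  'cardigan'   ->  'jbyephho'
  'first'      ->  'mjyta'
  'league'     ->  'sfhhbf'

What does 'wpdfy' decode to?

Shifts by position in cardigan: pos 0: c→j (+7), pos 1: a→b (+1), pos 2: r→y (+7), pos 3: d→e (+1) — repeating every 2. A repeating key of period 2 is used — shifts +7, +1 over and over.
Undoing it on wpdfy: w−7=p, p−1=o, d−7=w, f−1=e, y−7=r.

power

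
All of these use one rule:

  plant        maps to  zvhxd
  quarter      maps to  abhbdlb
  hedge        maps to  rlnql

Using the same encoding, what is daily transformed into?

nhpvi

The shift depends on letter class: consonant p→z is +10, but vowel a→h is +7. Two shifts are in play — +7 for a/e/i/o/u, +10 for every other letter.
Applying it to daily: d(cons)+10=n, a(vowel)+7=h, i(vowel)+7=p, l(cons)+10=v, y(cons)+10=i.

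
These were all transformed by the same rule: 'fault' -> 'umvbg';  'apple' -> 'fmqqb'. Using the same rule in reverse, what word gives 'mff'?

eel

The word is reversed, then every letter is shifted forward by 1.
Reversing it on mff: shift back: m−1=l, f−1=e, f−1=e → lee; then reverse → eel.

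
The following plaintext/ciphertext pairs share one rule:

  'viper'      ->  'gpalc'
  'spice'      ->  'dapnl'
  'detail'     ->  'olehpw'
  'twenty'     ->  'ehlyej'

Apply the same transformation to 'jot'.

The shift depends on letter class: consonant v→g is +11, but vowel i→p is +7. Vowels shift forward by 7 and consonants shift forward by 11.
Applying it to jot: j(cons)+11=u, o(vowel)+7=v, t(cons)+11=e.

uve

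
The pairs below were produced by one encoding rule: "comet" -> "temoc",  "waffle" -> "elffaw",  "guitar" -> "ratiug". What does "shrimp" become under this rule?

The output letters match the input read backwards: comet reversed is temoc. It's just the letters in reverse order.
On shrimp: reverse → pmirhs.

pmirhs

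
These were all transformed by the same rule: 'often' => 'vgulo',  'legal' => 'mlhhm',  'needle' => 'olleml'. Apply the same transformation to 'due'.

The shift depends on letter class: consonant f→g is +1, but vowel o→v is +7. The rule splits by letter class: vowels +7, consonants +1.
For due: d(cons)+1=e, u(vowel)+7=b, e(vowel)+7=l.

ebl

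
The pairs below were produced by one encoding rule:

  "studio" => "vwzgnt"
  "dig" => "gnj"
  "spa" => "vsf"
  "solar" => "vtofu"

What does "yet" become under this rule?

The shift depends on letter class: consonant s→v is +3, but vowel u→z is +5. Two shifts are in play — +5 for a/e/i/o/u, +3 for every other letter.
Applying it to yet: y(cons)+3=b, e(vowel)+5=j, t(cons)+3=w.

bjw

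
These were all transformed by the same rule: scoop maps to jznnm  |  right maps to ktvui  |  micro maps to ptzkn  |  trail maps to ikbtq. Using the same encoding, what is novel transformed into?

s(18)→j(9) and c(2)→z(25) fit y≡25x+1 (mod 26); the inverse of 25 mod 26 is 25. Treating letters as 0–25, the rule is x ↦ 25x + 1 (mod 26).
On novel: n(13)→25·13+1≡14=o; o(14)→25·14+1≡13=n; v(21)→25·21+1≡6=g; e(4)→25·4+1≡23=x; l(11)→25·11+1≡16=q (all mod 26).

ongxq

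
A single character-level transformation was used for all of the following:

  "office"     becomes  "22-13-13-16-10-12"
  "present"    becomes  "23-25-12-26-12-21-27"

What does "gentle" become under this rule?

14-12-21-27-19-12

Letters become their 1-based position plus 7 (so a→8, b→9, …).
Applying it to gentle: g=7→14, e=5→12, n=14→21, t=20→27, l=12→19, e=5→12.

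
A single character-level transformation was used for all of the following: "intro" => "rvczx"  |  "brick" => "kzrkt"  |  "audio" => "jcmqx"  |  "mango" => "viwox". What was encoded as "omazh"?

Shifts by position in intro: pos 0: i→r (+9), pos 1: n→v (+8), pos 2: t→c (+9), pos 3: r→z (+8) — repeating every 2. The shifts repeat in a cycle of length 2: positions 0,1,… shift by +9, +8, then the pattern repeats.
Undoing it on omazh: o−9=f, m−8=e, a−9=r, z−8=r, h−9=y.

ferry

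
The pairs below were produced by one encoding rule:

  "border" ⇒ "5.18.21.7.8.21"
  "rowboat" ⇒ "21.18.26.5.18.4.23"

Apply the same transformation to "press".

b is letter #2 and maps to 5: an offset of 3. Each letter is replaced by its alphabet position (a=1..z=26) + 3.
On press: p=16→19, r=18→21, e=5→8, s=19→22, s=19→22.

19.21.8.22.22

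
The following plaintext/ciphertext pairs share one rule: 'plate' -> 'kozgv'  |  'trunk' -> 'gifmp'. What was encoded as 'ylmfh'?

Each pair mirrors across the alphabet (p↔k, l↔o, a↔z): positions sum to 25. Each letter is replaced by its mirror in the alphabet: a↔z, b↔y, c↔x, and so on (the Atbash cipher).
Reversing it on ylmfh: y↔b, l↔o, m↔n, f↔u, h↔s.

bonus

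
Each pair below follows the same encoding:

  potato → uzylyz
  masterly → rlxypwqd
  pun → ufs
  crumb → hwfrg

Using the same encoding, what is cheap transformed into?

hmplu

The rule splits by letter class: vowels +11, consonants +5.
Applying it to cheap: c(cons)+5=h, h(cons)+5=m, e(vowel)+11=p, a(vowel)+11=l, p(cons)+5=u.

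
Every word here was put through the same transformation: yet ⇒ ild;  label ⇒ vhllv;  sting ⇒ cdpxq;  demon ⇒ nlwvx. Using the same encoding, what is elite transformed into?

The rule splits by letter class: vowels +7, consonants +10.
For elite: e(vowel)+7=l, l(cons)+10=v, i(vowel)+7=p, t(cons)+10=d, e(vowel)+7=l.

lvpdl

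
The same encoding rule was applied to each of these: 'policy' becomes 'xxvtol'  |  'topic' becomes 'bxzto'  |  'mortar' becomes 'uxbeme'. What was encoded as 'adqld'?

sugar

In policy: p→x is +8, o→x is +9, l→v is +10, i→t is +11 — the shift increases by 1 each position. Each letter shifts forward by (position + 8), i.e. 8, 9, 10, … — the shift grows by one for each successive letter.
Reversing it on adqld: a−8=s, d−9=u, q−10=g, l−11=a, d−12=r.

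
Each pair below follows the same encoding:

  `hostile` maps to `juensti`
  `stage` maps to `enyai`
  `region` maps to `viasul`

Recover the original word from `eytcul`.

salmon

h(7)→j(9) and o(14)→u(20) fit y≡9x+24 (mod 26); the inverse of 9 mod 26 is 3. This is an affine cipher: with a=0,…,z=25, each position x becomes (9x+24) mod 26.
Decoding eytcul: e(4)→3·(4−24)≡18=s; y(24)→3·(24−24)≡0=a; t(19)→3·(19−24)≡11=l; c(2)→3·(2−24)≡12=m; u(20)→3·(20−24)≡14=o; l(11)→3·(11−24)≡13=n (all mod 26).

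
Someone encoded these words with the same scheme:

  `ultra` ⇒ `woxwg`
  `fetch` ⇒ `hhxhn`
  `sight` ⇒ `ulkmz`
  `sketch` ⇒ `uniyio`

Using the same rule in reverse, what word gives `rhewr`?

Letter i (0-indexed) is shifted by i+2, so successive shifts are 2, 3, 4, ….
Decoding rhewr: r−2=p, h−3=e, e−4=a, w−5=r, r−6=l.

pearl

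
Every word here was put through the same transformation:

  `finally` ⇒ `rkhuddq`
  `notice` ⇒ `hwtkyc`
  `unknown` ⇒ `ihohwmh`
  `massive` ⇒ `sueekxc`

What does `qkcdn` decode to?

yield

f(5)→r(17) and i(8)→k(10) fit y≡15x+20 (mod 26); the inverse of 15 mod 26 is 7. Each letter's alphabet position (a=0..z=25) is mapped through 15·x+20 mod 26 — an affine cipher.
Decoding qkcdn: q(16)→7·(16−20)≡24=y; k(10)→7·(10−20)≡8=i; c(2)→7·(2−20)≡4=e; d(3)→7·(3−20)≡11=l; n(13)→7·(13−20)≡3=d (all mod 26).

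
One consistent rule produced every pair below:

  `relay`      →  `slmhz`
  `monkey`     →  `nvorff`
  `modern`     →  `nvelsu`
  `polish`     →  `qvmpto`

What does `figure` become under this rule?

gphbsl

Shifts by position in relay: pos 0: r→s (+1), pos 1: e→l (+7), pos 2: l→m (+1), pos 3: a→h (+7) — repeating every 2. The shifts repeat in a cycle of length 2: positions 0,1,… shift by +1, +7, then the pattern repeats.
On figure: f+1=g, i+7=p, g+1=h, u+7=b, r+1=s, e+7=l.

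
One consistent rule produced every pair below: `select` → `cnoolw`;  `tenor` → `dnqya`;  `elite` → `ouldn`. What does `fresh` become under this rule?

pahcq

Shifts by position in select: pos 0: s→c (+10), pos 1: e→n (+9), pos 2: l→o (+3), pos 3: e→o (+10), pos 4: c→l (+9), pos 5: t→w (+3) — repeating every 3. The shifts repeat in a cycle of length 3: positions 0,1,… shift by +10, +9, +3, then the pattern repeats.
Applying it to fresh: f+10=p, r+9=a, e+3=h, s+10=c, h+9=q.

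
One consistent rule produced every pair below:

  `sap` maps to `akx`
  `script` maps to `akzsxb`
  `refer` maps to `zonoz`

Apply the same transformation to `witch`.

The shift depends on letter class: consonant s→a is +8, but vowel a→k is +10. Two shifts are in play — +10 for a/e/i/o/u, +8 for every other letter.
For witch: w(cons)+8=e, i(vowel)+10=s, t(cons)+8=b, c(cons)+8=k, h(cons)+8=p.

esbkp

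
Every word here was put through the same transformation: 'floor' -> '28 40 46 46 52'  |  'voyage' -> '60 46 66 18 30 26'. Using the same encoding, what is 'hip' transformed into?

f(#6)→28 and l(#12)→40: differences scale by 2, so n = 2·pos + 16. With a=1..z=26, the number is 2·pos + 16.
On hip: h=8→32, i=9→34, p=16→48.

32 34 48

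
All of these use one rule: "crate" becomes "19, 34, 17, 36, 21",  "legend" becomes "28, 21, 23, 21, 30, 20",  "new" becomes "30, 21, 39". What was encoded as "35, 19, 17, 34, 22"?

scarf

c is letter #3 and maps to 19: an offset of 16. The number is (letter's place in the alphabet, a=1) + 16.
Reversing it on 35, 19, 17, 34, 22: 35→(35−16)÷1=19=s, 19→(19−16)÷1=3=c, 17→(17−16)÷1=1=a, 34→(34−16)÷1=18=r, 22→(22−16)÷1=6=f.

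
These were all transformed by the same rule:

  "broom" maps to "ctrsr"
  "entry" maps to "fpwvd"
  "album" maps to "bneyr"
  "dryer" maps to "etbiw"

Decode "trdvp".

spark

In broom: b→c is +1, r→t is +2, o→r is +3, o→s is +4 — the shift increases by 1 each position. Each letter shifts forward by (position + 1), i.e. 1, 2, 3, … — the shift grows by one for each successive letter.
Reversing it on trdvp: t−1=s, r−2=p, d−3=a, v−4=r, p−5=k.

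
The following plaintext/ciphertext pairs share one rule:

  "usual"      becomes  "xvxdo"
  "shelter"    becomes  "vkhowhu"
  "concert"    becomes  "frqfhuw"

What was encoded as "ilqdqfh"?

Compare letters: u→x is +3, s→v is +3, u→x is +3 — a constant shift. Every letter moves 3 places later in the alphabet, wrapping around z→a.
Reversing it on ilqdqfh: i−3=f, l−3=i, q−3=n, d−3=a, q−3=n, f−3=c, h−3=e.

finance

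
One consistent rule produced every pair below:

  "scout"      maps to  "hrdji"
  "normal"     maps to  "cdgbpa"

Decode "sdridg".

Compare letters: s→h is +15, c→r is +15, o→d is +15 — a constant shift. It's a constant shift of +15 (ROT15).
Decoding sdridg: s−15=d, d−15=o, r−15=c, i−15=t, d−15=o, g−15=r.

doctor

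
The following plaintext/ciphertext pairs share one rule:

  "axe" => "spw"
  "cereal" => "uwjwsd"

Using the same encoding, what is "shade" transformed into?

This is a Caesar cipher with shift 18.
On shade: s+18=k, h+18=z, a+18=s, d+18=v, e+18=w.

kzsvw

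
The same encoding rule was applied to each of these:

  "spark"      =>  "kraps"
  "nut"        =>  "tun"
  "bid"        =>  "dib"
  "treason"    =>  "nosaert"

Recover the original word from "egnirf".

fringe

The output letters match the input read backwards: spark reversed is kraps. It's just the letters in reverse order.
Reversing it on egnirf: then reverse → fringe.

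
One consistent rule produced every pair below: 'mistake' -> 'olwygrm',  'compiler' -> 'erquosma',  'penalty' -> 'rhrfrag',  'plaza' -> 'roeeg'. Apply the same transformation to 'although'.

In mistake: m→o is +2, i→l is +3, s→w is +4, t→y is +5 — the shift increases by 1 each position. Each letter shifts forward by (position + 2), i.e. 2, 3, 4, … — the shift grows by one for each successive letter.
Applying it to although: a+2=c, l+3=o, t+4=x, h+5=m, o+6=u, u+7=b, g+8=o, h+9=q.

coxmuboq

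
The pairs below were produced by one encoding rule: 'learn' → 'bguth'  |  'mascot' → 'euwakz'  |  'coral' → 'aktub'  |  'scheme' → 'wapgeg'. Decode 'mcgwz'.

guest

l(11)→b(1) and e(4)→g(6) fit y≡3x+20 (mod 26); the inverse of 3 mod 26 is 9. This is an affine cipher: with a=0,…,z=25, each position x becomes (3x+20) mod 26.
Decoding mcgwz: m(12)→9·(12−20)≡6=g; c(2)→9·(2−20)≡20=u; g(6)→9·(6−20)≡4=e; w(22)→9·(22−20)≡18=s; z(25)→9·(25−20)≡19=t (all mod 26).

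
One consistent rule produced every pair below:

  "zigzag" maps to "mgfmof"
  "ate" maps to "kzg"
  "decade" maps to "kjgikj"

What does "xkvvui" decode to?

copper

The output letters match the input read backwards, each shifted +6: zigzag reversed is gazgiz. The word is reversed, then every letter is shifted forward by 6.
Undoing it on xkvvui: shift back: x−6=r, k−6=e, v−6=p, v−6=p, u−6=o, i−6=c → reppoc; then reverse → copper.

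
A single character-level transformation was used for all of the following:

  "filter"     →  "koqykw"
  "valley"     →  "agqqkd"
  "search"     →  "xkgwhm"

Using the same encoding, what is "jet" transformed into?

oky

The shift depends on letter class: consonant f→k is +5, but vowel i→o is +6. Two shifts are in play — +6 for a/e/i/o/u, +5 for every other letter.
On jet: j(cons)+5=o, e(vowel)+6=k, t(cons)+5=y.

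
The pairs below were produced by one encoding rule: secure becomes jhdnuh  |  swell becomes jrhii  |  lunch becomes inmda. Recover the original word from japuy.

shirt

s(18)→j(9) and e(4)→h(7) fit y≡15x+25 (mod 26); the inverse of 15 mod 26 is 7. Treating letters as 0–25, the rule is x ↦ 15x + 25 (mod 26).
Undoing it on japuy: j(9)→7·(9−25)≡18=s; a(0)→7·(0−25)≡7=h; p(15)→7·(15−25)≡8=i; u(20)→7·(20−25)≡17=r; y(24)→7·(24−25)≡19=t (all mod 26).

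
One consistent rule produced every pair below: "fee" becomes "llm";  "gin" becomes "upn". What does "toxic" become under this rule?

Read the word backwards and shift each letter +7.
For toxic: reverse → cixot; then shift: c+7=j, i+7=p, x+7=e, o+7=v, t+7=a.

jpeva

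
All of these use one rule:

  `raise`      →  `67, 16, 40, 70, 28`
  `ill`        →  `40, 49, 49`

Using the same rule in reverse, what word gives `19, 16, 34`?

bag

The formula is n = 3×(alphabet index, a=1) + 13.
Decoding 19, 16, 34: 19→(19−13)÷3=2=b, 16→(16−13)÷3=1=a, 34→(34−13)÷3=7=g.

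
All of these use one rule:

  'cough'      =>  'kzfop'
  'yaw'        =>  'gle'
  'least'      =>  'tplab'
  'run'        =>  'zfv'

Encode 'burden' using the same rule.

jfzlpv

The shift depends on letter class: consonant c→k is +8, but vowel o→z is +11. Vowels shift forward by 11 and consonants shift forward by 8.
Applying it to burden: b(cons)+8=j, u(vowel)+11=f, r(cons)+8=z, d(cons)+8=l, e(vowel)+11=p, n(cons)+8=v.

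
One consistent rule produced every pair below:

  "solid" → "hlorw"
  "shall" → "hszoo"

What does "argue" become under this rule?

zitfv

Each letter is replaced by its mirror in the alphabet: a↔z, b↔y, c↔x, and so on (the Atbash cipher).
Applying it to argue: a↔z, r↔i, g↔t, u↔f, e↔v.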